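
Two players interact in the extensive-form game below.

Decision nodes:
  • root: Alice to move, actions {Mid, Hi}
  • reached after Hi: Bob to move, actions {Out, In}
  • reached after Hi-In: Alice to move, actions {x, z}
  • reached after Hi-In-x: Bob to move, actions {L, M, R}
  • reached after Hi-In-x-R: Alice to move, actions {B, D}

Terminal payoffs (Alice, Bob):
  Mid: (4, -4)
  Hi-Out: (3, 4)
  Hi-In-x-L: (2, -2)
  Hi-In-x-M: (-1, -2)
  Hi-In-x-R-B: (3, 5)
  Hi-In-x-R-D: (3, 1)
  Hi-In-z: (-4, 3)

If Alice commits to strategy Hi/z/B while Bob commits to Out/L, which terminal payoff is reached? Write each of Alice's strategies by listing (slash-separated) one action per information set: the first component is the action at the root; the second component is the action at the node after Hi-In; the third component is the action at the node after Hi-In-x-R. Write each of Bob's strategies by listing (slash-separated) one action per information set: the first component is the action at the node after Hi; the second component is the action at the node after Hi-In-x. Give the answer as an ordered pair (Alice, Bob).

(3, 4)

Trace the play path from the root:
  Alice plays Hi
  Bob plays Out at [Hi]
→ terminal payoff (3, 4).
(Alice's choice at the node after Hi-In is never reached on this path, so it doesn't affect the outcome.)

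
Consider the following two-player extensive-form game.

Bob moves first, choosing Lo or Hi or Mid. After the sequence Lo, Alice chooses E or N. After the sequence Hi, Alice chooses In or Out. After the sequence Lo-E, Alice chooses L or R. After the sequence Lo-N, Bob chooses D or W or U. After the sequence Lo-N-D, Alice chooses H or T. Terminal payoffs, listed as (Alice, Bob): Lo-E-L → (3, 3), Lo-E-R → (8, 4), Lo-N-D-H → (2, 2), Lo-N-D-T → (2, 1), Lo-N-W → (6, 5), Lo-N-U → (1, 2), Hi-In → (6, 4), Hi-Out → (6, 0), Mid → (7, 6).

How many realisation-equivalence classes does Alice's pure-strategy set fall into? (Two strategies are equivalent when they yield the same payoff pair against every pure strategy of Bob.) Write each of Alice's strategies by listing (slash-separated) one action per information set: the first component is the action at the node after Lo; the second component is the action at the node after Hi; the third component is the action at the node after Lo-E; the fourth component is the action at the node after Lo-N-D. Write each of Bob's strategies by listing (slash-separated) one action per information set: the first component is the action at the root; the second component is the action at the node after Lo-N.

Alice has 16 pure strategies: E/In/L/H, E/In/L/T, E/In/R/H, E/In/R/T, E/Out/L/H, E/Out/L/T, E/Out/R/H, E/Out/R/T, N/In/L/H, N/In/L/T, N/In/R/H, N/In/R/T, N/Out/L/H, N/Out/L/T, N/Out/R/H, N/Out/R/T. Columns: Lo/D, Lo/W, Lo/U, Hi/D, Hi/W, Hi/U, Mid/D, Mid/W, Mid/U.
{E/In/L/H, E/In/L/T} → row (3,3) (3,3) (3,3) (6,4) (6,4) (6,4) (7,6) (7,6) (7,6)
{E/In/R/H, E/In/R/T} → row (8,4) (8,4) (8,4) (6,4) (6,4) (6,4) (7,6) (7,6) (7,6)
{E/Out/L/H, E/Out/L/T} → row (3,3) (3,3) (3,3) (6,0) (6,0) (6,0) (7,6) (7,6) (7,6)
{E/Out/R/H, E/Out/R/T} → row (8,4) (8,4) (8,4) (6,0) (6,0) (6,0) (7,6) (7,6) (7,6)
{N/In/L/H, N/In/R/H} → row (2,2) (6,5) (1,2) (6,4) (6,4) (6,4) (7,6) (7,6) (7,6)
{N/In/L/T, N/In/R/T} → row (2,1) (6,5) (1,2) (6,4) (6,4) (6,4) (7,6) (7,6) (7,6)
{N/Out/L/H, N/Out/R/H} → row (2,2) (6,5) (1,2) (6,0) (6,0) (6,0) (7,6) (7,6) (7,6)
{N/Out/L/T, N/Out/R/T} → row (2,1) (6,5) (1,2) (6,0) (6,0) (6,0) (7,6) (7,6) (7,6)
That's 8 distinct rows out of 16 strategies.

8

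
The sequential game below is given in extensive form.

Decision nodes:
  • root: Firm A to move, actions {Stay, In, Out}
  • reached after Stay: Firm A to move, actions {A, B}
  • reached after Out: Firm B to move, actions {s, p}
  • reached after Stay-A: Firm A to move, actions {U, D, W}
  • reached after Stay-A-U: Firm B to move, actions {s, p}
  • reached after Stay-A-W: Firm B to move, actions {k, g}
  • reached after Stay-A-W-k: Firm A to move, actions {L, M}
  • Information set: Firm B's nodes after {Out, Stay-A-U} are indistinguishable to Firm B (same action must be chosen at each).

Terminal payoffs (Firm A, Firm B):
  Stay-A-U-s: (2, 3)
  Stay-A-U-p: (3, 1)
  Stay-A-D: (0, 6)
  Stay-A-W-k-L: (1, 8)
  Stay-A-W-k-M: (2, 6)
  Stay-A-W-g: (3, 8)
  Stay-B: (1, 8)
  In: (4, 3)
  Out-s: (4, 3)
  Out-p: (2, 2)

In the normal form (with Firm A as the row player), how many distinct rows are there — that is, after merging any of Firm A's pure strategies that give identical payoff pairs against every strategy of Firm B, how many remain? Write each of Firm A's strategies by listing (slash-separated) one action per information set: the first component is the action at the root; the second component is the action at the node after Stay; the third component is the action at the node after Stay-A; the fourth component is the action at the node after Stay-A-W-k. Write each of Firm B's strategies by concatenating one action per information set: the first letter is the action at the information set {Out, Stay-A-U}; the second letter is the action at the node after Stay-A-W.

7

Firm A has 36 pure strategies: Stay/A/U/L, Stay/A/U/M, Stay/A/D/L, Stay/A/D/M, Stay/A/W/L, Stay/A/W/M, Stay/B/U/L, Stay/B/U/M, Stay/B/D/L, Stay/B/D/M, Stay/B/W/L, Stay/B/W/M, In/A/U/L, In/A/U/M, In/A/D/L, In/A/D/M, In/A/W/L, In/A/W/M, In/B/U/L, In/B/U/M, In/B/D/L, In/B/D/M, In/B/W/L, In/B/W/M, Out/A/U/L, Out/A/U/M, Out/A/D/L, Out/A/D/M, Out/A/W/L, Out/A/W/M, Out/B/U/L, Out/B/U/M, Out/B/D/L, Out/B/D/M, Out/B/W/L, Out/B/W/M. Columns: sk, sg, pk, pg.
{Stay/A/U/L, Stay/A/U/M} → row (2,3) (2,3) (3,1) (3,1)
{Stay/A/D/L, Stay/A/D/M} → row (0,6) (0,6) (0,6) (0,6)
{Stay/A/W/L} → row (1,8) (3,8) (1,8) (3,8)
{Stay/A/W/M} → row (2,6) (3,8) (2,6) (3,8)
{Stay/B/U/L, Stay/B/U/M, Stay/B/D/L, Stay/B/D/M, Stay/B/W/L, Stay/B/W/M} → row (1,8) (1,8) (1,8) (1,8)
{In/A/U/L, In/A/U/M, In/A/D/L, In/A/D/M, In/A/W/L, In/A/W/M, In/B/U/L, In/B/U/M, In/B/D/L, In/B/D/M, In/B/W/L, In/B/W/M} → row (4,3) (4,3) (4,3) (4,3)
{Out/A/U/L, Out/A/U/M, Out/A/D/L, Out/A/D/M, Out/A/W/L, Out/A/W/M, Out/B/U/L, Out/B/U/M, Out/B/D/L, Out/B/D/M, Out/B/W/L, Out/B/W/M} → row (4,3) (4,3) (2,2) (2,2)
That's 7 distinct rows out of 36 strategies.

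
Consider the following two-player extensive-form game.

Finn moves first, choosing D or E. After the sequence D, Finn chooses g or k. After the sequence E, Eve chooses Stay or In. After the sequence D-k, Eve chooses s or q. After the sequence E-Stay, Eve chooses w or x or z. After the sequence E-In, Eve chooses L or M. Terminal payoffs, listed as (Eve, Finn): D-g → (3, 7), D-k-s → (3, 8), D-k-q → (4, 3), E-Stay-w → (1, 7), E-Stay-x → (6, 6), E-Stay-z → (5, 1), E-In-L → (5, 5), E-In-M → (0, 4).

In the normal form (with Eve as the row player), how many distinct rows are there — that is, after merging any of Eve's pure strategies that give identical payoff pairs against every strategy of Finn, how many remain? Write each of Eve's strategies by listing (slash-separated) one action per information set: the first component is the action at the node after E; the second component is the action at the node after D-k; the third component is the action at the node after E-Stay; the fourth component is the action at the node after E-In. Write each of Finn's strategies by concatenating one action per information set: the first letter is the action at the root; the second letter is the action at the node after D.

Eve has 24 pure strategies: Stay/s/w/L, Stay/s/w/M, Stay/s/x/L, Stay/s/x/M, Stay/s/z/L, Stay/s/z/M, Stay/q/w/L, Stay/q/w/M, Stay/q/x/L, Stay/q/x/M, Stay/q/z/L, Stay/q/z/M, In/s/w/L, In/s/w/M, In/s/x/L, In/s/x/M, In/s/z/L, In/s/z/M, In/q/w/L, In/q/w/M, In/q/x/L, In/q/x/M, In/q/z/L, In/q/z/M. Columns: Dg, Dk, Eg, Ek.
{Stay/s/w/L, Stay/s/w/M} → row (3,7) (3,8) (1,7) (1,7)
{Stay/s/x/L, Stay/s/x/M} → row (3,7) (3,8) (6,6) (6,6)
{Stay/s/z/L, Stay/s/z/M} → row (3,7) (3,8) (5,1) (5,1)
{Stay/q/w/L, Stay/q/w/M} → row (3,7) (4,3) (1,7) (1,7)
{Stay/q/x/L, Stay/q/x/M} → row (3,7) (4,3) (6,6) (6,6)
{Stay/q/z/L, Stay/q/z/M} → row (3,7) (4,3) (5,1) (5,1)
{In/s/w/L, In/s/x/L, In/s/z/L} → row (3,7) (3,8) (5,5) (5,5)
{In/s/w/M, In/s/x/M, In/s/z/M} → row (3,7) (3,8) (0,4) (0,4)
{In/q/w/L, In/q/x/L, In/q/z/L} → row (3,7) (4,3) (5,5) (5,5)
{In/q/w/M, In/q/x/M, In/q/z/M} → row (3,7) (4,3) (0,4) (0,4)
That's 10 distinct rows out of 24 strategies.

10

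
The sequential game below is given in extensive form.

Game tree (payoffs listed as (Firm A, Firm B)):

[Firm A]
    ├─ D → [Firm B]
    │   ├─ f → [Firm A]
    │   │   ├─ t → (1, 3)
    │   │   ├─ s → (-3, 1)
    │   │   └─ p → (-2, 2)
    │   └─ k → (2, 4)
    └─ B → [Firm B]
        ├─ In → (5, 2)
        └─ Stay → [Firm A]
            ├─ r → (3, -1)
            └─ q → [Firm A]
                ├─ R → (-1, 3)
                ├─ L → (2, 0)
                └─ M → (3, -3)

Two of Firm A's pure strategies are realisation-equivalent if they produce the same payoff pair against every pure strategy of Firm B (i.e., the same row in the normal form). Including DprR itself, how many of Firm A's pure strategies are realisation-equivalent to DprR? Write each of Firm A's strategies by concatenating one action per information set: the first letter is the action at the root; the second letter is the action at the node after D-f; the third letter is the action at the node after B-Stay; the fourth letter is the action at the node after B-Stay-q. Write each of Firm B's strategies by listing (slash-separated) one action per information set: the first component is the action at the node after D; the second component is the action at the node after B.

Row for DprR (columns f/In, f/Stay, k/In, k/Stay): (-2,2) (-2,2) (2,4) (2,4).
Under DprR, Firm A's choice at the node after B-Stay and at the node after B-Stay-q can never be reached regardless of what Firm B does, so varying those choices leaves every outcome unchanged.
Holding the reachable choices fixed and varying the unreachable ones freely already gives 2 × 3 = 6 equivalent strategies.
No other strategy reproduces this row, so those 6 are the full class: DprR, DprL, DprM, DpqR, DpqL, DpqM.

6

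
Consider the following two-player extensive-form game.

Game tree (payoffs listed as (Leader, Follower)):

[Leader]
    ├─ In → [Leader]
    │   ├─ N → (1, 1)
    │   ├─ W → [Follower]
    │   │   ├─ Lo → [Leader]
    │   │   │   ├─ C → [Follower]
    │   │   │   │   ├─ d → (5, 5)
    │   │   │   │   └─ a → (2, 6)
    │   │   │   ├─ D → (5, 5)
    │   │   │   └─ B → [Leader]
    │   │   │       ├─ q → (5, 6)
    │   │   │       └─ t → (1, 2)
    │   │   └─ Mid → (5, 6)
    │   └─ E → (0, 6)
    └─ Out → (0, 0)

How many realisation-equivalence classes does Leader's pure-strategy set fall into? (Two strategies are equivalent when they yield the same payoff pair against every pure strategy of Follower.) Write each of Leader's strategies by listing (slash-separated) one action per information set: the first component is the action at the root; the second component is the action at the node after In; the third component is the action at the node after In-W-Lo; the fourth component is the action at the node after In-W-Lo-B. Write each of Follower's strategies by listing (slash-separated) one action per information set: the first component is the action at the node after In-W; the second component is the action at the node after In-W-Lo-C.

7

Leader has 36 pure strategies: In/N/C/q, In/N/C/t, In/N/D/q, In/N/D/t, In/N/B/q, In/N/B/t, In/W/C/q, In/W/C/t, In/W/D/q, In/W/D/t, In/W/B/q, In/W/B/t, In/E/C/q, In/E/C/t, In/E/D/q, In/E/D/t, In/E/B/q, In/E/B/t, Out/N/C/q, Out/N/C/t, Out/N/D/q, Out/N/D/t, Out/N/B/q, Out/N/B/t, Out/W/C/q, Out/W/C/t, Out/W/D/q, Out/W/D/t, Out/W/B/q, Out/W/B/t, Out/E/C/q, Out/E/C/t, Out/E/D/q, Out/E/D/t, Out/E/B/q, Out/E/B/t. Columns: Lo/d, Lo/a, Mid/d, Mid/a.
{In/N/C/q, In/N/C/t, In/N/D/q, In/N/D/t, In/N/B/q, In/N/B/t} → row (1,1) (1,1) (1,1) (1,1)
{In/W/C/q, In/W/C/t} → row (5,5) (2,6) (5,6) (5,6)
{In/W/D/q, In/W/D/t} → row (5,5) (5,5) (5,6) (5,6)
{In/W/B/q} → row (5,6) (5,6) (5,6) (5,6)
{In/W/B/t} → row (1,2) (1,2) (5,6) (5,6)
{In/E/C/q, In/E/C/t, In/E/D/q, In/E/D/t, In/E/B/q, In/E/B/t} → row (0,6) (0,6) (0,6) (0,6)
{Out/N/C/q, Out/N/C/t, Out/N/D/q, Out/N/D/t, Out/N/B/q, Out/N/B/t, Out/W/C/q, Out/W/C/t, Out/W/D/q, Out/W/D/t, Out/W/B/q, Out/W/B/t, Out/E/C/q, Out/E/C/t, Out/E/D/q, Out/E/D/t, Out/E/B/q, Out/E/B/t} → row (0,0) (0,0) (0,0) (0,0)
That's 7 distinct rows out of 36 strategies.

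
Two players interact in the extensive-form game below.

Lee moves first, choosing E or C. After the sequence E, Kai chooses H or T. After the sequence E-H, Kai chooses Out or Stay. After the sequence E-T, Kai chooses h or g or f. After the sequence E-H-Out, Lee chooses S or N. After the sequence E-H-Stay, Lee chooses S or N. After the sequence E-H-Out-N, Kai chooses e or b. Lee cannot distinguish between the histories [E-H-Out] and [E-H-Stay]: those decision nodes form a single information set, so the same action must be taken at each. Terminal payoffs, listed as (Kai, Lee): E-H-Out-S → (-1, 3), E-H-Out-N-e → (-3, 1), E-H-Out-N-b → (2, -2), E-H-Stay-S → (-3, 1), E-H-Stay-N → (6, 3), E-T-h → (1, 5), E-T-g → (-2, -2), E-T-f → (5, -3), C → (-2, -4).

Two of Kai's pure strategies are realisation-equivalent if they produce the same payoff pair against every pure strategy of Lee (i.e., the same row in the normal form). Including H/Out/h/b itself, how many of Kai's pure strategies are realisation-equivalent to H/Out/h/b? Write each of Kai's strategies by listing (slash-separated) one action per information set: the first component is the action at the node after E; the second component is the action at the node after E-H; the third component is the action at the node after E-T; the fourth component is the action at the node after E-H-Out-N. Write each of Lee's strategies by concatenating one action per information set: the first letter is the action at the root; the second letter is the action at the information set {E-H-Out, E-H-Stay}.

Row for H/Out/h/b (columns ES, EN, CS, CN): (-1,3) (2,-2) (-2,-4) (-2,-4).
Under H/Out/h/b, Kai's choice at the node after E-T can never be reached regardless of what Lee does, so varying those choices leaves every outcome unchanged.
Holding the reachable choices fixed and varying the unreachable one freely already gives 3 equivalent strategies.
No other strategy reproduces this row, so those 3 are the full class: H/Out/h/b, H/Out/g/b, H/Out/f/b.

3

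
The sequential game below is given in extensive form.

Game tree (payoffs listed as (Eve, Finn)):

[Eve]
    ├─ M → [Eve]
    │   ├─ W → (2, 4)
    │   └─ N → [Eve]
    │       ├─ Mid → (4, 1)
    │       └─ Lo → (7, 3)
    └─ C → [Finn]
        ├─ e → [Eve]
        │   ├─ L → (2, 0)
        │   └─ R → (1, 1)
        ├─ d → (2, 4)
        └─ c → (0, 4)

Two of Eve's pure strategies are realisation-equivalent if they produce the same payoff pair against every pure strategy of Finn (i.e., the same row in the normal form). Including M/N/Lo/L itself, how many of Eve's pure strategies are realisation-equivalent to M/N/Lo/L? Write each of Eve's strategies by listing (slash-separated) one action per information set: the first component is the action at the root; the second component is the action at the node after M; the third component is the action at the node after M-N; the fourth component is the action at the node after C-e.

Row for M/N/Lo/L (columns e, d, c): (7,3) (7,3) (7,3).
Under M/N/Lo/L, Eve's choice at the node after C-e can never be reached regardless of what Finn does, so varying those choices leaves every outcome unchanged.
Holding the reachable choices fixed and varying the unreachable one freely already gives 2 equivalent strategies.
No other strategy reproduces this row, so those 2 are the full class: M/N/Lo/L, M/N/Lo/R.

2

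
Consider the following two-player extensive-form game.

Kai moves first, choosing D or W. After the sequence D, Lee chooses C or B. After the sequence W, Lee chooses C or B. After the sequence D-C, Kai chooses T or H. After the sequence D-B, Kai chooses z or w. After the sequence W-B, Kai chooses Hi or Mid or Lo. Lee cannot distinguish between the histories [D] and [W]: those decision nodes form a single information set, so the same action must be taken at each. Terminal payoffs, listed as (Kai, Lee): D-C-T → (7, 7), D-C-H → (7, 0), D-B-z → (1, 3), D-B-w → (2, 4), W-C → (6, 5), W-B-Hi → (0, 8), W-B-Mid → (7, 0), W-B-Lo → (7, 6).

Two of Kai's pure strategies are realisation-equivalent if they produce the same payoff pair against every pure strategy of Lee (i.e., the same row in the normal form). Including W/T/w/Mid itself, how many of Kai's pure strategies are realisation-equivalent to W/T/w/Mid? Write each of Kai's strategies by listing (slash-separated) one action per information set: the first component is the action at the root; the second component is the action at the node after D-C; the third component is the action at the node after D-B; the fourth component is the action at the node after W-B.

Row for W/T/w/Mid (columns C, B): (6,5) (7,0).
Under W/T/w/Mid, Kai's choice at the node after D-C and at the node after D-B can never be reached regardless of what Lee does, so varying those choices leaves every outcome unchanged.
Holding the reachable choices fixed and varying the unreachable ones freely already gives 2 × 2 = 4 equivalent strategies.
No other strategy reproduces this row, so those 4 are the full class: W/T/z/Mid, W/T/w/Mid, W/H/z/Mid, W/H/w/Mid.

4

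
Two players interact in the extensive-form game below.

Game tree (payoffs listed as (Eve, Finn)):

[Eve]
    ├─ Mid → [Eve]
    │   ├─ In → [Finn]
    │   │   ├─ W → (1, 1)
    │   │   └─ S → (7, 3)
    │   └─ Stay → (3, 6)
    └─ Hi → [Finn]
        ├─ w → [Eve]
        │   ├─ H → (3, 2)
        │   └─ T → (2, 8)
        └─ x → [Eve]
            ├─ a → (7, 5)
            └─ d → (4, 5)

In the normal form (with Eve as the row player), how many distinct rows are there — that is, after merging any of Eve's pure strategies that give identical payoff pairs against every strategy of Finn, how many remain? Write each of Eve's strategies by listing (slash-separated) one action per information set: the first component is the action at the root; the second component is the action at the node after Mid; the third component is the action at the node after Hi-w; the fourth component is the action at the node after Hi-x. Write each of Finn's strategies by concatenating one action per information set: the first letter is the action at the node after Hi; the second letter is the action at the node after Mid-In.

6

Eve has 16 pure strategies: Mid/In/H/a, Mid/In/H/d, Mid/In/T/a, Mid/In/T/d, Mid/Stay/H/a, Mid/Stay/H/d, Mid/Stay/T/a, Mid/Stay/T/d, Hi/In/H/a, Hi/In/H/d, Hi/In/T/a, Hi/In/T/d, Hi/Stay/H/a, Hi/Stay/H/d, Hi/Stay/T/a, Hi/Stay/T/d. Columns: wW, wS, xW, xS.
{Mid/In/H/a, Mid/In/H/d, Mid/In/T/a, Mid/In/T/d} → row (1,1) (7,3) (1,1) (7,3)
{Mid/Stay/H/a, Mid/Stay/H/d, Mid/Stay/T/a, Mid/Stay/T/d} → row (3,6) (3,6) (3,6) (3,6)
{Hi/In/H/a, Hi/Stay/H/a} → row (3,2) (3,2) (7,5) (7,5)
{Hi/In/H/d, Hi/Stay/H/d} → row (3,2) (3,2) (4,5) (4,5)
{Hi/In/T/a, Hi/Stay/T/a} → row (2,8) (2,8) (7,5) (7,5)
{Hi/In/T/d, Hi/Stay/T/d} → row (2,8) (2,8) (4,5) (4,5)
That's 6 distinct rows out of 16 strategies.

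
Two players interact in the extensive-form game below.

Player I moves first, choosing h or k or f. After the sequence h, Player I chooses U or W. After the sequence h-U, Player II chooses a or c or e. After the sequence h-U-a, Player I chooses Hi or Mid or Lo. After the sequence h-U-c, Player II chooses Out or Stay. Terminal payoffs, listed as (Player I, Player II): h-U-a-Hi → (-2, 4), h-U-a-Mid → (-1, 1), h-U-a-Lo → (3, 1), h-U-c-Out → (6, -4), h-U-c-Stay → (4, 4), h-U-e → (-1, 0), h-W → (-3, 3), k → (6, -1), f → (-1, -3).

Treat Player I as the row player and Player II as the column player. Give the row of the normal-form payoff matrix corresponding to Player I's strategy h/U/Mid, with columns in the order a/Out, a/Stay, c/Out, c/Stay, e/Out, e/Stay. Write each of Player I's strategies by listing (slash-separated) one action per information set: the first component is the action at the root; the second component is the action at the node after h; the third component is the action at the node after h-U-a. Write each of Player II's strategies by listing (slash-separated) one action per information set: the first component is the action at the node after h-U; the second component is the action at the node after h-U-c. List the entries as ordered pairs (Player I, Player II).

(-1,1) (-1,1) (6,-4) (4,4) (-1,0) (-1,0)

vs a/Out: Player I plays h → Player I plays U at [h] → Player II plays a at [h-U] → Player I plays Mid at [h-U-a] → (-1, 1)
vs a/Stay: Player I plays h → Player I plays U at [h] → Player II plays a at [h-U] → Player I plays Mid at [h-U-a] → (-1, 1)
vs c/Out: Player I plays h → Player I plays U at [h] → Player II plays c at [h-U] → Player II plays Out at [h-U-c] → (6, -4)
vs c/Stay: Player I plays h → Player I plays U at [h] → Player II plays c at [h-U] → Player II plays Stay at [h-U-c] → (4, 4)
vs e/Out: Player I plays h → Player I plays U at [h] → Player II plays e at [h-U] → (-1, 0)
vs e/Stay: Player I plays h → Player I plays U at [h] → Player II plays e at [h-U] → (-1, 0)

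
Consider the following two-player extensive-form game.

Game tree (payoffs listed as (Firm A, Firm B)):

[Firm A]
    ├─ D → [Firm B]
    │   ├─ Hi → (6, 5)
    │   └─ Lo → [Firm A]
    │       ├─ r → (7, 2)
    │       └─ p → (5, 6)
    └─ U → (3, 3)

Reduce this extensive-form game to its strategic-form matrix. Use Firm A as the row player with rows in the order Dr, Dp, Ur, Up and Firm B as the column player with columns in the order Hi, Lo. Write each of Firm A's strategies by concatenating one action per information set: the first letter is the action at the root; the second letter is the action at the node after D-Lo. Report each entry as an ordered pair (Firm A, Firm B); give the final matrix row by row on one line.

Dr: (6,5) (7,2) | Dp: (6,5) (5,6) | Ur: (3,3) (3,3) | Up: (3,3) (3,3)

           Hi       Lo
  Dr    (6,5)    (7,2)
  Dp    (6,5)    (5,6)
  Ur    (3,3)    (3,3)
  Up    (3,3)    (3,3)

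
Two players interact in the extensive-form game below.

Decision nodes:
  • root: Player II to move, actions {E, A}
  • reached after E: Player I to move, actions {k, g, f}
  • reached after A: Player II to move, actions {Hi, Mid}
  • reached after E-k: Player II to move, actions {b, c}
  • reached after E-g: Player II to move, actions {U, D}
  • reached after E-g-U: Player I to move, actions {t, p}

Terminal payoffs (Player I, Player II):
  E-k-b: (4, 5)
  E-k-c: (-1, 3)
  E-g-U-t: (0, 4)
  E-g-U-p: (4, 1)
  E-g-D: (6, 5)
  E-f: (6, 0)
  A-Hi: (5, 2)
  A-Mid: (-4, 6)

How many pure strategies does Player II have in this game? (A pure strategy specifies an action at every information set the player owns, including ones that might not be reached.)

16

Player II owns the root with actions {E, A} — two choices.
Player II owns the node after A with actions {Hi, Mid} — two choices.
Player II owns the node after E-k with actions {b, c} — two choices.
Player II owns the node after E-g with actions {U, D} — two choices.
A pure strategy fixes one action at each information set independently, so the count is the product 2 × 2 × 2 × 2 = 16.
(For reference, Player I has 6 pure strategies, giving a 16×6 normal-form matrix.)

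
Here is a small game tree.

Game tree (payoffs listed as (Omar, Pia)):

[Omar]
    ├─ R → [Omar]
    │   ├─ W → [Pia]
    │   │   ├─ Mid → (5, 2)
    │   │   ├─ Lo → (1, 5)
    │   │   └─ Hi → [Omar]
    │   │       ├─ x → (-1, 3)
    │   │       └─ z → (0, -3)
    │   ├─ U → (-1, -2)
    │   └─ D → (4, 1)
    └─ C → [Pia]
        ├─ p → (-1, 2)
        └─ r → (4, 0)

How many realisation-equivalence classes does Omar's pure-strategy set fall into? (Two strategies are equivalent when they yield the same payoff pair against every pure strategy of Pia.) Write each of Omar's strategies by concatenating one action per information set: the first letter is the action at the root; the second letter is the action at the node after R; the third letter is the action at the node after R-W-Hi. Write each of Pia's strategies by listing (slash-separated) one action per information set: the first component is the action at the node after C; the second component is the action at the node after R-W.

Omar has 12 pure strategies: RWx, RWz, RUx, RUz, RDx, RDz, CWx, CWz, CUx, CUz, CDx, CDz. Columns: p/Mid, p/Lo, p/Hi, r/Mid, r/Lo, r/Hi.
{RWx} → row (5,2) (1,5) (-1,3) (5,2) (1,5) (-1,3)
{RWz} → row (5,2) (1,5) (0,-3) (5,2) (1,5) (0,-3)
{RUx, RUz} → row (-1,-2) (-1,-2) (-1,-2) (-1,-2) (-1,-2) (-1,-2)
{RDx, RDz} → row (4,1) (4,1) (4,1) (4,1) (4,1) (4,1)
{CWx, CWz, CUx, CUz, CDx, CDz} → row (-1,2) (-1,2) (-1,2) (4,0) (4,0) (4,0)
That's 5 distinct rows out of 12 strategies.

5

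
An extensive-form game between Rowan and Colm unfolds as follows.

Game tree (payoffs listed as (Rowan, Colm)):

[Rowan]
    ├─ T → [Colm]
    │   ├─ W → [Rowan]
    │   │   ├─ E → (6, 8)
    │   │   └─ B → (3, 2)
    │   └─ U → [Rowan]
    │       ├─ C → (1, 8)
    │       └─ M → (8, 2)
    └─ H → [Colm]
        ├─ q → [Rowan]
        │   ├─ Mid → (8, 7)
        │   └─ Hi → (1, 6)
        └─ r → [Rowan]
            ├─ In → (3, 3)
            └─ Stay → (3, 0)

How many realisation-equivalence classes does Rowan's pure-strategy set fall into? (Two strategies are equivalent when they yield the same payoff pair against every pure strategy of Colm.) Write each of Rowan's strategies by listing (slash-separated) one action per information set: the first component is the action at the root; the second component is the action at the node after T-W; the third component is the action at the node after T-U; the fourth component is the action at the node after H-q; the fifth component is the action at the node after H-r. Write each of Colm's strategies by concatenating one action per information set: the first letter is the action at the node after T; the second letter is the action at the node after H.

Rowan has 32 pure strategies: T/E/C/Mid/In, T/E/C/Mid/Stay, T/E/C/Hi/In, T/E/C/Hi/Stay, T/E/M/Mid/In, T/E/M/Mid/Stay, T/E/M/Hi/In, T/E/M/Hi/Stay, T/B/C/Mid/In, T/B/C/Mid/Stay, T/B/C/Hi/In, T/B/C/Hi/Stay, T/B/M/Mid/In, T/B/M/Mid/Stay, T/B/M/Hi/In, T/B/M/Hi/Stay, H/E/C/Mid/In, H/E/C/Mid/Stay, H/E/C/Hi/In, H/E/C/Hi/Stay, H/E/M/Mid/In, H/E/M/Mid/Stay, H/E/M/Hi/In, H/E/M/Hi/Stay, H/B/C/Mid/In, H/B/C/Mid/Stay, H/B/C/Hi/In, H/B/C/Hi/Stay, H/B/M/Mid/In, H/B/M/Mid/Stay, H/B/M/Hi/In, H/B/M/Hi/Stay. Columns: Wq, Wr, Uq, Ur.
{T/E/C/Mid/In, T/E/C/Mid/Stay, T/E/C/Hi/In, T/E/C/Hi/Stay} → row (6,8) (6,8) (1,8) (1,8)
{T/E/M/Mid/In, T/E/M/Mid/Stay, T/E/M/Hi/In, T/E/M/Hi/Stay} → row (6,8) (6,8) (8,2) (8,2)
{T/B/C/Mid/In, T/B/C/Mid/Stay, T/B/C/Hi/In, T/B/C/Hi/Stay} → row (3,2) (3,2) (1,8) (1,8)
{T/B/M/Mid/In, T/B/M/Mid/Stay, T/B/M/Hi/In, T/B/M/Hi/Stay} → row (3,2) (3,2) (8,2) (8,2)
{H/E/C/Mid/In, H/E/M/Mid/In, H/B/C/Mid/In, H/B/M/Mid/In} → row (8,7) (3,3) (8,7) (3,3)
{H/E/C/Mid/Stay, H/E/M/Mid/Stay, H/B/C/Mid/Stay, H/B/M/Mid/Stay} → row (8,7) (3,0) (8,7) (3,0)
{H/E/C/Hi/In, H/E/M/Hi/In, H/B/C/Hi/In, H/B/M/Hi/In} → row (1,6) (3,3) (1,6) (3,3)
{H/E/C/Hi/Stay, H/E/M/Hi/Stay, H/B/C/Hi/Stay, H/B/M/Hi/Stay} → row (1,6) (3,0) (1,6) (3,0)
That's 8 distinct rows out of 32 strategies.

8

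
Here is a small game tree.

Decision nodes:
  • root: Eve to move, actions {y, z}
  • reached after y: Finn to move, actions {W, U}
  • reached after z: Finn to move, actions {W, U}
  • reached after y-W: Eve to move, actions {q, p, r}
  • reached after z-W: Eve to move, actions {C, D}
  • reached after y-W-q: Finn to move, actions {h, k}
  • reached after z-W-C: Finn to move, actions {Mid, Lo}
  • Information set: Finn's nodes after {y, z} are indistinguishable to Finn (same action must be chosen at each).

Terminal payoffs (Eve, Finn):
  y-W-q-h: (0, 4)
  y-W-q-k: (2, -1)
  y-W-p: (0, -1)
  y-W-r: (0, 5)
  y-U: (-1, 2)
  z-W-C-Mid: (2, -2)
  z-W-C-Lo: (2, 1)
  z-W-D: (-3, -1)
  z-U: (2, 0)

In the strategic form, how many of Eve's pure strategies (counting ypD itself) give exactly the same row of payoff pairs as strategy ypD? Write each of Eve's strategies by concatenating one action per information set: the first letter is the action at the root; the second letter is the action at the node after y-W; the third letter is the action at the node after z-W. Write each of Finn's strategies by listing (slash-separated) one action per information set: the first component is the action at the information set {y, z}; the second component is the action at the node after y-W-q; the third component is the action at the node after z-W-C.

2

Row for ypD (columns W/h/Mid, W/h/Lo, W/k/Mid, W/k/Lo, U/h/Mid, U/h/Lo, U/k/Mid, U/k/Lo): (0,-1) (0,-1) (0,-1) (0,-1) (-1,2) (-1,2) (-1,2) (-1,2).
Under ypD, Eve's choice at the node after z-W can never be reached regardless of what Finn does, so varying those choices leaves every outcome unchanged.
Holding the reachable choices fixed and varying the unreachable one freely already gives 2 equivalent strategies.
No other strategy reproduces this row, so those 2 are the full class: ypC, ypD.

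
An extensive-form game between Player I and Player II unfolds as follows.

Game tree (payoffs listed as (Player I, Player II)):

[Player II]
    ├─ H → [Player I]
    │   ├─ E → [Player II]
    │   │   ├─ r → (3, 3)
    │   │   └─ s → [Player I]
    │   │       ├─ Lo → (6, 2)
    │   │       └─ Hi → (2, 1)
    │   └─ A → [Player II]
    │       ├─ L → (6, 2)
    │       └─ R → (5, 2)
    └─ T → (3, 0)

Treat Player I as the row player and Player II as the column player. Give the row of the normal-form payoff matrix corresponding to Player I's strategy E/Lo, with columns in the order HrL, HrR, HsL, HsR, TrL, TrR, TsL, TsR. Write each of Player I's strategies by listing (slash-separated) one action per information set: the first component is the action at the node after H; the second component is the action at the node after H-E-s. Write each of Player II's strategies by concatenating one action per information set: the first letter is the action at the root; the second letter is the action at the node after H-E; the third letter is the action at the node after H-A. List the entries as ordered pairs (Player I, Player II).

vs HrL: Player II plays H → Player I plays E at [H] → Player II plays r at [H-E] → (3, 3)
vs HrR: Player II plays H → Player I plays E at [H] → Player II plays r at [H-E] → (3, 3)
vs HsL: Player II plays H → Player I plays E at [H] → Player II plays s at [H-E] → Player I plays Lo at [H-E-s] → (6, 2)
vs HsR: Player II plays H → Player I plays E at [H] → Player II plays s at [H-E] → Player I plays Lo at [H-E-s] → (6, 2)
vs TrL: Player II plays T → (3, 0)
vs TrR: Player II plays T → (3, 0)
vs TsL: Player II plays T → (3, 0)
vs TsR: Player II plays T → (3, 0)

(3,3) (3,3) (6,2) (6,2) (3,0) (3,0) (3,0) (3,0)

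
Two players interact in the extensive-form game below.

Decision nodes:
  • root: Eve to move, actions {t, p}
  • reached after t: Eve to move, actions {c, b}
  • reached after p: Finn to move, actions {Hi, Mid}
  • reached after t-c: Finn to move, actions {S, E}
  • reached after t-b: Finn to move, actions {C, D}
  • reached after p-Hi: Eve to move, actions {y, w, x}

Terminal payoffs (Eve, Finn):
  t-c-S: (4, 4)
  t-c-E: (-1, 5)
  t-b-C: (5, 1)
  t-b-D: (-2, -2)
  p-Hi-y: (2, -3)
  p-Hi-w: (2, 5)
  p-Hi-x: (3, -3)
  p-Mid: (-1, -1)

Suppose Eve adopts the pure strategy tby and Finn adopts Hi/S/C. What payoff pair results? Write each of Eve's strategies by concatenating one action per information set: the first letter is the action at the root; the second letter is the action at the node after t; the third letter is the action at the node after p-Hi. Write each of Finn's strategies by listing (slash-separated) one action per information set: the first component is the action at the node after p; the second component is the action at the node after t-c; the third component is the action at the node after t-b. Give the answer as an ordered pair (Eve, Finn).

Trace the play path from the root:
  Eve plays t
  Eve plays b at [t]
  Finn plays C at [t-b]
→ terminal payoff (5, 1).
(Eve's choice at the node after p-Hi is never reached on this path, so it doesn't affect the outcome.)

(5, 1)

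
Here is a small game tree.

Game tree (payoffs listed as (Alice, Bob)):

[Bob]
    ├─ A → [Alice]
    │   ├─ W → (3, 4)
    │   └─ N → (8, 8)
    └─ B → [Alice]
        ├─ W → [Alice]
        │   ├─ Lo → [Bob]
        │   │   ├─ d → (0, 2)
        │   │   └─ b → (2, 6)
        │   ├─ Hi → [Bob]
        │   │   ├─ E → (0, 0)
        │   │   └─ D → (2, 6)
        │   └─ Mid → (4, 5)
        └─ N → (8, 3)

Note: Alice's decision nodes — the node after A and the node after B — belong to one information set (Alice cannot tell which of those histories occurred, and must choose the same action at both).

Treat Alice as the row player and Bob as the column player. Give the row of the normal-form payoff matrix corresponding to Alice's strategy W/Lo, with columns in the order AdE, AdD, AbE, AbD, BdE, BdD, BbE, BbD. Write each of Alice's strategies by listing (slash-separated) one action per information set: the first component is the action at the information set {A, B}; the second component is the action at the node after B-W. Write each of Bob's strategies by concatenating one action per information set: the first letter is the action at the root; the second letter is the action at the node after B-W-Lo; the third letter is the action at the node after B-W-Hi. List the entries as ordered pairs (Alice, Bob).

(3,4) (3,4) (3,4) (3,4) (0,2) (0,2) (2,6) (2,6)

vs AdE: Bob plays A → Alice plays W at [A] → (3, 4)
vs AdD: Bob plays A → Alice plays W at [A] → (3, 4)
vs AbE: Bob plays A → Alice plays W at [A] → (3, 4)
vs AbD: Bob plays A → Alice plays W at [A] → (3, 4)
vs BdE: Bob plays B → Alice plays W at [B] → Alice plays Lo at [B-W] → Bob plays d at [B-W-Lo] → (0, 2)
vs BdD: Bob plays B → Alice plays W at [B] → Alice plays Lo at [B-W] → Bob plays d at [B-W-Lo] → (0, 2)
vs BbE: Bob plays B → Alice plays W at [B] → Alice plays Lo at [B-W] → Bob plays b at [B-W-Lo] → (2, 6)
vs BbD: Bob plays B → Alice plays W at [B] → Alice plays Lo at [B-W] → Bob plays b at [B-W-Lo] → (2, 6)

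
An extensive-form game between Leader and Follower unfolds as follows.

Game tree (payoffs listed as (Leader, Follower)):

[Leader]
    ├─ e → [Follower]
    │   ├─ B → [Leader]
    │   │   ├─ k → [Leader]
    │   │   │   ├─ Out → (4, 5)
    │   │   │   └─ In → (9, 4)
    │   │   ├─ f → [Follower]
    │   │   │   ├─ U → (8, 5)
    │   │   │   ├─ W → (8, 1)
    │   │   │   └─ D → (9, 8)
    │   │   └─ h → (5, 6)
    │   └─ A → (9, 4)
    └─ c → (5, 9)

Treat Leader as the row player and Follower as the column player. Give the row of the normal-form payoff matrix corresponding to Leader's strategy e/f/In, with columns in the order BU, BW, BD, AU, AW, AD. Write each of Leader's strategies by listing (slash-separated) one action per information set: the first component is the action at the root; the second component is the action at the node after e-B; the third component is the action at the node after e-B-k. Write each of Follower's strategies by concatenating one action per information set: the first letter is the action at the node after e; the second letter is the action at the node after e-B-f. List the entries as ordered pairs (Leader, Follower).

vs BU: Leader plays e → Follower plays B at [e] → Leader plays f at [e-B] → Follower plays U at [e-B-f] → (8, 5)
vs BW: Leader plays e → Follower plays B at [e] → Leader plays f at [e-B] → Follower plays W at [e-B-f] → (8, 1)
vs BD: Leader plays e → Follower plays B at [e] → Leader plays f at [e-B] → Follower plays D at [e-B-f] → (9, 8)
vs AU: Leader plays e → Follower plays A at [e] → (9, 4)
vs AW: Leader plays e → Follower plays A at [e] → (9, 4)
vs AD: Leader plays e → Follower plays A at [e] → (9, 4)

(8,5) (8,1) (9,8) (9,4) (9,4) (9,4)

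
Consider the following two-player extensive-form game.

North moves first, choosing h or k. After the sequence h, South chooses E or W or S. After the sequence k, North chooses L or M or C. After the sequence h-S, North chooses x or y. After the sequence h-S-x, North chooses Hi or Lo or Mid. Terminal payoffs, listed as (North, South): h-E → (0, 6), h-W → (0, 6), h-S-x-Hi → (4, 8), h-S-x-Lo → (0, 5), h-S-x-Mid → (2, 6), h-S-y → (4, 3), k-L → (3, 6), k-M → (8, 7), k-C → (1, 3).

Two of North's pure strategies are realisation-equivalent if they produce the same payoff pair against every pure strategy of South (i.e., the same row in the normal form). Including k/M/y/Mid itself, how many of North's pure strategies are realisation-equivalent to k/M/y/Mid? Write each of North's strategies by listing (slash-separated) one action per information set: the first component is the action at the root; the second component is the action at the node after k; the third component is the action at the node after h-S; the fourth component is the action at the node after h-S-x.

6

Row for k/M/y/Mid (columns E, W, S): (8,7) (8,7) (8,7).
Under k/M/y/Mid, North's choice at the node after h-S and at the node after h-S-x can never be reached regardless of what South does, so varying those choices leaves every outcome unchanged.
Holding the reachable choices fixed and varying the unreachable ones freely already gives 2 × 3 = 6 equivalent strategies.
No other strategy reproduces this row, so those 6 are the full class: k/M/x/Hi, k/M/x/Lo, k/M/x/Mid, k/M/y/Hi, k/M/y/Lo, k/M/y/Mid.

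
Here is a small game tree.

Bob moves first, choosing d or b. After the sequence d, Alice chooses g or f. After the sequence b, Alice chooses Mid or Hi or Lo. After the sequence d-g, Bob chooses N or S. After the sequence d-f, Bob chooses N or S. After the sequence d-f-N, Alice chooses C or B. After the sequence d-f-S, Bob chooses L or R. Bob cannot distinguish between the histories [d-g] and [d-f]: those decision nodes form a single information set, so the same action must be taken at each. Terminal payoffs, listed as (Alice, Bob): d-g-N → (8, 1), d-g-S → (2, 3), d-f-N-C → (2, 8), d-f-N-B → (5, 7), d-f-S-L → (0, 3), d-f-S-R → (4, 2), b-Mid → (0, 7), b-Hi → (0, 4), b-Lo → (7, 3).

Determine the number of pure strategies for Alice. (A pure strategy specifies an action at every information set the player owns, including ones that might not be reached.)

Alice owns the node after d with actions {g, f} — two choices.
Alice owns the node after b with actions {Mid, Hi, Lo} — three choices.
Alice owns the node after d-f-N with actions {C, B} — two choices.
A pure strategy fixes one action at each information set independently, so the count is the product 2 × 3 × 2 = 12.

12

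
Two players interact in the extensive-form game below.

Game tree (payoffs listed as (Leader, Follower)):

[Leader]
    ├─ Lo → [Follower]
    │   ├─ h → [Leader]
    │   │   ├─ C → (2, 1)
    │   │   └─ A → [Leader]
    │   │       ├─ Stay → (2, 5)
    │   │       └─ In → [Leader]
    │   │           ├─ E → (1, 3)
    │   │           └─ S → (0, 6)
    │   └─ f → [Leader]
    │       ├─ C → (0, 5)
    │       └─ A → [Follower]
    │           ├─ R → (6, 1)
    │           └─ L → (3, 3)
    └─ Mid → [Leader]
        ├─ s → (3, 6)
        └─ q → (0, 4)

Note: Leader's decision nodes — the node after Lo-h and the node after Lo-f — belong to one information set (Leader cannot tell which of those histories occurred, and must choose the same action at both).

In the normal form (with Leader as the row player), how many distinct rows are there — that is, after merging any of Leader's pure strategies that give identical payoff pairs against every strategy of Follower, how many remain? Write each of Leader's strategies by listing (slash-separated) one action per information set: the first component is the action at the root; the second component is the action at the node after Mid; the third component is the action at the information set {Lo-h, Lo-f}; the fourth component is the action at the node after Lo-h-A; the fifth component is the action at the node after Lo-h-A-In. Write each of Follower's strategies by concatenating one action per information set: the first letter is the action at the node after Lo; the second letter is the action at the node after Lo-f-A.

Leader has 32 pure strategies: Lo/s/C/Stay/E, Lo/s/C/Stay/S, Lo/s/C/In/E, Lo/s/C/In/S, Lo/s/A/Stay/E, Lo/s/A/Stay/S, Lo/s/A/In/E, Lo/s/A/In/S, Lo/q/C/Stay/E, Lo/q/C/Stay/S, Lo/q/C/In/E, Lo/q/C/In/S, Lo/q/A/Stay/E, Lo/q/A/Stay/S, Lo/q/A/In/E, Lo/q/A/In/S, Mid/s/C/Stay/E, Mid/s/C/Stay/S, Mid/s/C/In/E, Mid/s/C/In/S, Mid/s/A/Stay/E, Mid/s/A/Stay/S, Mid/s/A/In/E, Mid/s/A/In/S, Mid/q/C/Stay/E, Mid/q/C/Stay/S, Mid/q/C/In/E, Mid/q/C/In/S, Mid/q/A/Stay/E, Mid/q/A/Stay/S, Mid/q/A/In/E, Mid/q/A/In/S. Columns: hR, hL, fR, fL.
{Lo/s/C/Stay/E, Lo/s/C/Stay/S, Lo/s/C/In/E, Lo/s/C/In/S, Lo/q/C/Stay/E, Lo/q/C/Stay/S, Lo/q/C/In/E, Lo/q/C/In/S} → row (2,1) (2,1) (0,5) (0,5)
{Lo/s/A/Stay/E, Lo/s/A/Stay/S, Lo/q/A/Stay/E, Lo/q/A/Stay/S} → row (2,5) (2,5) (6,1) (3,3)
{Lo/s/A/In/E, Lo/q/A/In/E} → row (1,3) (1,3) (6,1) (3,3)
{Lo/s/A/In/S, Lo/q/A/In/S} → row (0,6) (0,6) (6,1) (3,3)
{Mid/s/C/Stay/E, Mid/s/C/Stay/S, Mid/s/C/In/E, Mid/s/C/In/S, Mid/s/A/Stay/E, Mid/s/A/Stay/S, Mid/s/A/In/E, Mid/s/A/In/S} → row (3,6) (3,6) (3,6) (3,6)
{Mid/q/C/Stay/E, Mid/q/C/Stay/S, Mid/q/C/In/E, Mid/q/C/In/S, Mid/q/A/Stay/E, Mid/q/A/Stay/S, Mid/q/A/In/E, Mid/q/A/In/S} → row (0,4) (0,4) (0,4) (0,4)
That's 6 distinct rows out of 32 strategies.

6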